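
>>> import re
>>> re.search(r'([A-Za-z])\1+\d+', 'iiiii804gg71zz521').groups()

`\1` is not a pattern — it's the concrete string captured by group 1, re-applied verbatim.
`re.search` scans for the first position where the pattern succeeds.
The match spans [0:8] → 'iiiii804'.
Captured: group 1 = 'i'.

('i',)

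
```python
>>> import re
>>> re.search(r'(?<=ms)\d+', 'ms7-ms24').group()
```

'7'

Lookahead/lookbehind check context without consuming it, so the matched span excludes the asserted characters.
`re.search` tries every starting position until one works.
The match spans [2:3] → '7'.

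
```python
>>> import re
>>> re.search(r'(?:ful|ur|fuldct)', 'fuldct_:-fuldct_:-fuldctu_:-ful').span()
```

(0, 3)

The regex engine tests alternatives in the order written; an earlier branch that matches wins even if a later one would match more.
`re.search` scans for the first position where the pattern succeeds.
The match spans [0:3] → 'ful'.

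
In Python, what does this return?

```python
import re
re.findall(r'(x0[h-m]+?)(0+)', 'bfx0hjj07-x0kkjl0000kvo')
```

Pattern: the literal 'x0', then one or more of a character in [h-m] (lazy) (captured); then one or more of a literal '0' (captured).
Matches: at [2:8] match 'x0hjj0', groups = ('x0hjj', '0'); at [10:20] match 'x0kkjl0000', groups = ('x0kkjl', '0000').
`findall` packs the 2 group values into a tuple for every match.

[('x0hjj', '0'), ('x0kkjl', '0000')]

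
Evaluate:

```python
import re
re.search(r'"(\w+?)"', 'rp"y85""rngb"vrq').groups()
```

('y85',)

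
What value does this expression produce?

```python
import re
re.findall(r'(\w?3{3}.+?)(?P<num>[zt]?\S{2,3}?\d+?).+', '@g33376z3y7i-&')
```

Multiple groups make `findall` return tuples — one 2-tuple for the one match.

[('g3337', '6z3')]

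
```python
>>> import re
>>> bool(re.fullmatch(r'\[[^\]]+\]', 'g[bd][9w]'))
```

False

`fullmatch` succeeds only if the pattern covers the string from start to end.
Here the pattern can't cover the whole string, so the call returns None, and `bool(None)` is False.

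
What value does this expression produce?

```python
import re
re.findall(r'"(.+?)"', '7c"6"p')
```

With a single group, `findall` returns only what that group captured — 1 item.

['6']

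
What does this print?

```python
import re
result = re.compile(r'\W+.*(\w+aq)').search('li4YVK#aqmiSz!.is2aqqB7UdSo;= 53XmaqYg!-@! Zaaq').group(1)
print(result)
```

aaq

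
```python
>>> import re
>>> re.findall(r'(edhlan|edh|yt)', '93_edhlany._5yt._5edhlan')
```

Alternation isn't longest-match — the leftmost alternative that fits at this position is chosen.
Walking the string: at [3:9] match 'edhlan', group 1 = 'edhlan'; at [13:15] match 'yt', group 1 = 'yt'; at [18:24] match 'edhlan', group 1 = 'edhlan'.
One capturing group, so `findall` returns just the captured substring from each match — 3 in all.

['edhlan', 'yt', 'edhlan']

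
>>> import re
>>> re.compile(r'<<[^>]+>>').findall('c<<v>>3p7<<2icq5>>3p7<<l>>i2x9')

['<<v>>', '<<2icq5>>', '<<l>>']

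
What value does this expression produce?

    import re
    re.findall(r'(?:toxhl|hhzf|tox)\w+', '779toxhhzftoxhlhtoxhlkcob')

['toxhhzftoxhlhtoxhlkcob']

With no groups in the pattern, `findall` gives back each whole match — 1 here.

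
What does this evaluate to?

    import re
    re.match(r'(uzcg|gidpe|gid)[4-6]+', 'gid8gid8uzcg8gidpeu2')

None

`re.match` only tries the pattern at the start of the string.
Here the string doesn't start with a match, so the call returns None.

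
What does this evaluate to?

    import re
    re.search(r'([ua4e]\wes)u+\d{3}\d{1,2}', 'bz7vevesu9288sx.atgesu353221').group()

The pattern matches one of [ua4e], then a word character, then the literal 'es' (captured); then one or more of the literal 'u', then exactly 3 of a digit, then 1 to 2 of a digit.
`re.search` tries every starting position until one works.
The match spans [4:13] → 'evesu9288'.
Captured: group 1 = 'eves'.

'evesu9288'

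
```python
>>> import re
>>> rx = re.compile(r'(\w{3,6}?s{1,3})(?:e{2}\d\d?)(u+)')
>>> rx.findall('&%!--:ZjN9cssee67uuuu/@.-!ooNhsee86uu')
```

Multiple groups make `findall` return tuples — one 2-tuple for each match.

[('ZjN9css', 'uuuu'), ('ooNhs', 'uu')]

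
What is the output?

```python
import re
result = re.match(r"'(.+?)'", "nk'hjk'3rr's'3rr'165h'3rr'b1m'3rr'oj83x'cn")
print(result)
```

None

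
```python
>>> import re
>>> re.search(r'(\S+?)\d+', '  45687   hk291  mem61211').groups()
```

The match spans [2:7] → '45687'.
Captured: group 1 = '4'.

('4',)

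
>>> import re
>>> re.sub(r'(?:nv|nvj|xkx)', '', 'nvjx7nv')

'jx7'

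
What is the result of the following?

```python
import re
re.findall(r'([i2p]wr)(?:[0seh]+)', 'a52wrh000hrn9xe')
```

['2wr']

The pattern matches one of [i2p], then the literal 'wr' (captured); then one or more of one of [0seh] (non-capturing group).
`findall` collects group 1 from the one match (1 total).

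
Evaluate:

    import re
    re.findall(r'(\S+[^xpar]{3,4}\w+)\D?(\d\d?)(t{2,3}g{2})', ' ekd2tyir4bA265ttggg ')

[('ekd2tyir4bA26', '5', 'ttgg')]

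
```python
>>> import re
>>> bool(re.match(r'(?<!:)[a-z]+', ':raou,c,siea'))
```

False

Because the assertion is negative and zero-width, positions next to the forbidden text are skipped.
With `match`, the pattern is implicitly anchored at the beginning.
Here the pattern fails at index 0, so the call returns None, and `bool(None)` is False.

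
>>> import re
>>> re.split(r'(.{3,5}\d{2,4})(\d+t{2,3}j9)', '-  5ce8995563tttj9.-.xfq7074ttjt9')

['-', '  5ce8995', '563tttj9', '.-.xfq7074ttjt9']

Pattern: 3 to 5 of any character, then 2 to 4 of a digit (captured); then one or more of a digit, then 2 to 3 of the literal 't', then the literal 'j9' (captured).
Matches to split on: at [1:18] → '  5ce8995563tttj9'.
The group in the pattern means `split` returns the separators' captures alongside the pieces.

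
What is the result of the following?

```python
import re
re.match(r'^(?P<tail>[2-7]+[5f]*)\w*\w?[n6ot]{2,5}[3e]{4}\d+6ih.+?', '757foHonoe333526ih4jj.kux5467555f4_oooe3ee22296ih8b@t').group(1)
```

The pattern matches anchored at the start of the string; then one or more of a character in [2-7], then zero or more of one of [5f] (captured as 'tail'); then zero or more of a word character, then optionally a word character; then 2 to 5 of one of [n6ot], then exactly 4 of one of [3e], then one or more of a digit; then the literal '6ih', then one or more of any character (lazy).
A non-greedy quantifier consumes as few characters as it can — just enough that the remainder of the pattern still matches from where it stops; whatever follows it matches normally.
With `match`, the pattern is implicitly anchored at the beginning.
The match spans [0:19] → '757foHonoe333526ih4'.
Captured: group 1 = '757f'.

'757f'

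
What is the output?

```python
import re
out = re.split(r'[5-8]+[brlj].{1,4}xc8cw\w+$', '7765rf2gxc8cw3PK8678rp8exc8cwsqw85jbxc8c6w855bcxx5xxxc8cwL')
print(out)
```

['', '']

Pattern: one or more of a character in [5-8], then one of [brlj]; then 1 to 4 of any character, then the literal 'xc', then the literal '8cw'; then one or more of a word character; then anchored at the end.
Matches to split on: at [0:58] → '7765rf2gxc8cw3PK8678rp8exc8cwsqw85jbxc8c6w855bcxx5xxxc8cwL'.
Each match becomes a cut point; 2 segments remain.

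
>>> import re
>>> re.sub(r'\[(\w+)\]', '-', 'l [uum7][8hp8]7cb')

`sub` substitutes '-' at each match site.

'l --7cb'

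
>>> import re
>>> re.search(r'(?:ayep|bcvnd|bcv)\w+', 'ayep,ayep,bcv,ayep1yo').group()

The match spans [14:21] → 'ayep1yo'.

'ayep1yo'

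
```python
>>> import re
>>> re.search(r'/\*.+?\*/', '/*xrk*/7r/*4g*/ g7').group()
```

'/*xrk*/'

`re.search` tries every starting position until one works.
The match spans [0:7] → '/*xrk*/'.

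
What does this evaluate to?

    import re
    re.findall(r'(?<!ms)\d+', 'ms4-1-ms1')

['1']

`(?!…)`/`(?<!…)` only lets a position through if the neighbouring text does NOT match; no characters are consumed.
Matches: at [4:5] → '1'.
Since nothing is captured, `findall` lists the 1 matched substring directly.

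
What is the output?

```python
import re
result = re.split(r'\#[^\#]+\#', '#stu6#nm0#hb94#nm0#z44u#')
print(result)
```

['', 'nm0', 'nm0', '']

Matches to split on: at [0:6] → '#stu6#'; at [9:15] → '#hb94#'; at [18:24] → '#z44u#'.
The string is cut at each match, leaving 4 pieces.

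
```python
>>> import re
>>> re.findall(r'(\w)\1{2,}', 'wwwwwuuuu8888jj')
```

A backreference is literal: `\1` must see the identical characters the first group matched.
Walking the string: at [0:5] match 'wwwww', group 1 = 'w'; at [5:9] match 'uuuu', group 1 = 'u'; at [9:13] match '8888', group 1 = '8'.
Because there's exactly one group, `findall` drops the full match and keeps group 1 from each hit.

['w', 'u', '8']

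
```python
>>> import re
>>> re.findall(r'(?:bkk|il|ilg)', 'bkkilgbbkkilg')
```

['bkk', 'il', 'bkk', 'il']

Alternation tries branches left to right and keeps the first one that lets the overall match succeed at that position.
Walking the string: at [0:3] → 'bkk'; at [3:5] → 'il'; at [7:10] → 'bkk'; at [10:12] → 'il'.
Since nothing is captured, `findall` lists the 4 matched substrings directly.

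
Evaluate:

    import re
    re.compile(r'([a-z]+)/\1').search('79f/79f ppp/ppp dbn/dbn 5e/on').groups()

('ppp',)

`\1` has to match the exact text group 1 already captured.
`re.search` scans for the first position where the pattern succeeds.
The match spans [8:15] → 'ppp/ppp'.
Captured: group 1 = 'ppp'.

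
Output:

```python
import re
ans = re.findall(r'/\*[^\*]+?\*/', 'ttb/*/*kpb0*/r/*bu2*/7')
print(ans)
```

Scanning left to right: at [5:13] → '/*kpb0*/'; at [14:21] → '/*bu2*/'.
With no groups in the pattern, `findall` gives back each whole match — 2 here.

['/*kpb0*/', '/*bu2*/']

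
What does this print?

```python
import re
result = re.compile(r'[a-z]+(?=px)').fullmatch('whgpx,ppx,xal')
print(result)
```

`re.fullmatch` requires the pattern to consume the entire string.
Here there's no way to consume every character, so the call returns None.

None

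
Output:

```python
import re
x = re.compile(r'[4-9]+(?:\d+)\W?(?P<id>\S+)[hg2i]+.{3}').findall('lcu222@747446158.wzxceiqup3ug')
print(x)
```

['wzxce']

Pattern: one or more of a character in [4-9]; then one or more of a digit (non-capturing group); then optionally a non-word character; then one or more of a non-whitespace character (captured as 'id'); then one or more of one of [hg2i], then exactly 3 of any character.
Matches: at [7:26] match '747446158.wzxceiqup', group 1 = 'wzxce'.
`findall` collects group 1 from the one match (1 total).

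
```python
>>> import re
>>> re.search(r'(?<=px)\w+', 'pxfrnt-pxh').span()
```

The lookaround is zero-width — it requires the adjacent text to match without consuming it, so the asserted text isn't part of the match.
The match spans [2:6] → 'frnt'.

(2, 6)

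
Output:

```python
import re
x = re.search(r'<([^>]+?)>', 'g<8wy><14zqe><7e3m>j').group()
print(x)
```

<8wy>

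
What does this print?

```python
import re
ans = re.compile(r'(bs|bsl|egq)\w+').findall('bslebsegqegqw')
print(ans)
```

['bs']

The regex engine tests alternatives in the order written; an earlier branch that matches wins even if a later one would match more.
Matches: at [0:13] match 'bslebsegqegqw', group 1 = 'bs'.
One capturing group, so `findall` returns just the captured substring from the one match — 1 in all.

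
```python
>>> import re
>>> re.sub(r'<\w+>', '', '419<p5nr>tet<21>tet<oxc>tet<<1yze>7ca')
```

Matches: at [3:9] → '<p5nr>'; at [12:16] → '<21>'; at [19:24] → '<oxc>'; at [28:34] → '<1yze>'.
Each match is replaced by ''.

'419tettettet<7ca'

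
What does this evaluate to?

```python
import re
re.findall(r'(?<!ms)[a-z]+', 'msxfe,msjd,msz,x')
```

The negative lookahead/lookbehind blocks any match where the forbidden context is present.
Since nothing is captured, `findall` lists the 4 matched substrings directly.

['msxfe', 'msjd', 'msz', 'x']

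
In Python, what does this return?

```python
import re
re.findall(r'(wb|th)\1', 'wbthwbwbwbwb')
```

['wb', 'wb']

`\1` is not a pattern — it's the concrete string captured by group 1, re-applied verbatim.
Scanning left to right: at [4:8] match 'wbwb', group 1 = 'wb'; at [8:12] match 'wbwb', group 1 = 'wb'.
With a single group, `findall` returns only what that group captured — 2 items.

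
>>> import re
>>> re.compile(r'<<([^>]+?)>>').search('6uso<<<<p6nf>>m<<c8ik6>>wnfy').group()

'<<<<p6nf>>'

`re.search` scans for the first position where the pattern succeeds.
The match spans [4:14] → '<<<<p6nf>>'.
Captured: group 1 = '<<p6nf'.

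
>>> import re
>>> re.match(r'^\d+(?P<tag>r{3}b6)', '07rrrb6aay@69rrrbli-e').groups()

('rrrb6',)

The match spans [0:7] → '07rrrb6'.
Captured: group 1 = 'rrrb6'.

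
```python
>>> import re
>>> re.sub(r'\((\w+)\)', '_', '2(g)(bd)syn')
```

'2__syn'

Matches: at [1:4] → '(g)'; at [4:8] → '(bd)'.
Every occurrence is swapped for '_'.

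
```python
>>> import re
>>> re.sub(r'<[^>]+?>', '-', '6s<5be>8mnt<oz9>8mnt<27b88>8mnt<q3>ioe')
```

'6s-8mnt-8mnt-8mnt-ioe'

Matches: at [2:7] → '<5be>'; at [11:16] → '<oz9>'; at [20:27] → '<27b88>'; at [31:35] → '<q3>'.
`sub` substitutes '-' at each match site.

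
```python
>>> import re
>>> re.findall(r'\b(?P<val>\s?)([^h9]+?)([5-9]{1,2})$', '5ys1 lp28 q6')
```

[('', '5ys1 lp28 q', '6')]

The pattern matches a word boundary (`\b`, zero-width); then optionally whitespace (captured as 'val'); then one or more of any character except [h9] (lazy) (captured); then 1 to 2 of a character in [5-9] (captured); then anchored at the end.
3 groups means the one result is a tuple of 3 captured strings — 1 here.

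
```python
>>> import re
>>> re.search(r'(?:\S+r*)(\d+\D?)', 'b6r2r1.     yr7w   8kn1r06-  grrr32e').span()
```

(0, 7)

The pattern matches one or more of a non-whitespace character, then zero or more of a literal 'r' (non-capturing group); then one or more of a digit, then optionally a non-digit (captured).
The match spans [0:7] → 'b6r2r1.'.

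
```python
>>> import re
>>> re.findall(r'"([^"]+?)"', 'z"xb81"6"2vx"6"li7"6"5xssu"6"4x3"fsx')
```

With a single group, `findall` returns only what that group captured — 5 items.

['xb81', '2vx', 'li7', '5xssu', '4x3']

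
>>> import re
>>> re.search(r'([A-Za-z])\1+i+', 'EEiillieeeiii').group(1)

'E'

The backreference `\1` re-matches whatever the first group consumed, character for character.
`re.search` scans for the first position where the pattern succeeds.
The match spans [0:4] → 'EEii'.
Captured: group 1 = 'E'.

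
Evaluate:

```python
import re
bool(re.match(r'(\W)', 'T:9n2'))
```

`match` is anchored at position 0; if the pattern doesn't fit there, it returns None.
Here the string doesn't start with a match, so the call returns None, and `bool(None)` is False.

False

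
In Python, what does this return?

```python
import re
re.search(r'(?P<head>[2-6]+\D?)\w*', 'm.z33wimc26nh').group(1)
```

'33w'

The pattern matches one or more of a character in [2-6], then optionally a non-digit (captured as 'head'); then zero or more of a word character.
`re.search` scans for the first position where the pattern succeeds.
The match spans [3:13] → '33wimc26nh'.
Captured: group 1 = '33w'.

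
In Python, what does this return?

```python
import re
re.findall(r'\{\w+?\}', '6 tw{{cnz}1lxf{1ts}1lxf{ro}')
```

['{cnz}', '{1ts}', '{ro}']

Matches: at [5:10] → '{cnz}'; at [14:19] → '{1ts}'; at [23:27] → '{ro}'.
`findall` yields the raw match text (3 of them) because the pattern has no groups.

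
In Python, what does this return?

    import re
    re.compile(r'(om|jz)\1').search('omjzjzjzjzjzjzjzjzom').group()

'jzjz'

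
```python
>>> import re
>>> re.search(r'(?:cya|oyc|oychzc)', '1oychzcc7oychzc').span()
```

`|` is ordered: at each position the engine commits to the first alternative that works.
`re.search` tries every starting position until one works.
The match spans [1:4] → 'oyc'.

(1, 4)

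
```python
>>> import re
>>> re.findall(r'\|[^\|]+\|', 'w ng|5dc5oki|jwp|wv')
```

['|5dc5oki|']

Matches: at [4:13] → '|5dc5oki|'.
No capturing groups, so `findall` returns the 1 full match string.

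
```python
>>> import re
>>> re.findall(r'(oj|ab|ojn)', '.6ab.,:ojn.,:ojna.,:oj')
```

['ab', 'oj', 'oj', 'oj']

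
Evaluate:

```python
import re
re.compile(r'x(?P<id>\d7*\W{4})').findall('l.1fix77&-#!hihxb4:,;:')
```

['77&-#!']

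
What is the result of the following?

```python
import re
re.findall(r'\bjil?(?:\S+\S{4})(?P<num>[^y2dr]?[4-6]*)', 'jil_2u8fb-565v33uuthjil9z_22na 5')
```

[' 5']

This matches a word boundary (`\b`, zero-width); then the literal 'ji', then optionally a literal 'l'; then one or more of a non-whitespace character, then exactly 4 of a non-whitespace character (non-capturing group); then optionally any character except [y2dr], then zero or more of a character in [4-6] (captured as 'num').
One capturing group, so `findall` returns just the captured substring from the one match — 1 in all.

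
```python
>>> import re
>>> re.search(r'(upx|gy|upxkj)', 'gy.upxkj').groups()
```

`search` walks the string left to right and returns the first match it finds.
The match spans [0:2] → 'gy'.
Captured: group 1 = 'gy'.

('gy',)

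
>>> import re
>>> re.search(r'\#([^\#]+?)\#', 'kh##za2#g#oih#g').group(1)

The match spans [3:8] → '#za2#'.
Captured: group 1 = 'za2'.

'za2'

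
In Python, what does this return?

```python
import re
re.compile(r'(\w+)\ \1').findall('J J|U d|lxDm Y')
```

['J']

`\1` has to match the exact text group 1 already captured.
Matches: at [0:3] match 'J J', group 1 = 'J'.
One capturing group, so `findall` returns just the captured substring from the one match — 1 in all.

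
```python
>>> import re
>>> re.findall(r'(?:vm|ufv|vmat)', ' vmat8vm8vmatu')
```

['vm', 'vm', 'vm']

Branches in `(...|...)` are attempted left-to-right; the first branch that allows the whole pattern to succeed is taken.
No capturing groups, so `findall` returns the 3 full match strings.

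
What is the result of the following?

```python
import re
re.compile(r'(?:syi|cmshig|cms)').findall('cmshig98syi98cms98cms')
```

Alternation tries branches left to right and keeps the first one that lets the overall match succeed at that position.
`findall` yields the raw match text (4 of them) because the pattern has no groups.

['cmshig', 'syi', 'cms', 'cms']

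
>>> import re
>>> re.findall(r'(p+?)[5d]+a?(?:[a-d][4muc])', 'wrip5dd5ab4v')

['p']

The pattern matches one or more of a literal 'p' (lazy) (captured); then one or more of one of [5d], then optionally the literal 'a'; then a character in [a-d], then one of [4muc] (non-capturing group).
Matches: at [3:11] match 'p5dd5ab4', group 1 = 'p'.
With a single group, `findall` returns only what that group captured — 1 item.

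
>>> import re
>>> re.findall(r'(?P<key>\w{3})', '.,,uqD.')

This matches exactly 3 of a word character (captured as 'key').
Scanning left to right: at [3:6] match 'uqD', group 1 = 'uqD'.
`findall` collects group 1 from the one match (1 total).

['uqD']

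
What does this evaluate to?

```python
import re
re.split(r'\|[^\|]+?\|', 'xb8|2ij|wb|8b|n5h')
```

['xb8', 'wb', 'n5h']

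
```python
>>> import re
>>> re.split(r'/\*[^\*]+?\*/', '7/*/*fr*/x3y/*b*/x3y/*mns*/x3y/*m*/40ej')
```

Each match becomes a cut point; 5 segments remain.

['7/*', 'x3y', 'x3y', 'x3y', '40ej']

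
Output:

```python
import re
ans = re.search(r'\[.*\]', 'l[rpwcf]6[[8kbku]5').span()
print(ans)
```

Unlike `match`, `search` isn't anchored — it looks for the pattern anywhere in the string.
The match spans [1:17] → '[rpwcf]6[[8kbku]'.

(1, 17)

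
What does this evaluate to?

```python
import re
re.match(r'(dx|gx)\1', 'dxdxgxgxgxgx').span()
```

(0, 4)

`\1` is not a pattern — it's the concrete string captured by group 1, re-applied verbatim.
`re.match` won't scan ahead — the pattern has to work from the very first character.
The match spans [0:4] → 'dxdx'.
Captured: group 1 = 'dx'.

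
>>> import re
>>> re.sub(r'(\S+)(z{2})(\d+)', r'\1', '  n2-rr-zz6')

'  n2-rr-'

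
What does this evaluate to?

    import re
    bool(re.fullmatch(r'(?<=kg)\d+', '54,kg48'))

Lookahead/lookbehind check context without consuming it, so the matched span excludes the asserted characters.
`re.fullmatch` is like wrapping the pattern in `^…$` (in single-line mode).
Here there's no way to consume every character, so the call returns None, and `bool(None)` is False.

False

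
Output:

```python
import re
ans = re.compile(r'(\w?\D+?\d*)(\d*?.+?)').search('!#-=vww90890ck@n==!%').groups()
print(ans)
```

This matches optionally a word character, then one or more of a non-digit (lazy), then zero or more of a digit (captured); then zero or more of a digit (lazy), then one or more of any character (lazy) (captured).
Lazy quantifiers expand one character at a time until the remainder of the pattern can match.
Unlike `match`, `search` isn't anchored — it looks for the pattern anywhere in the string.
The match spans [0:2] → '!#'.
Captured: group 1 = '!', group 2 = '#'.

('!', '#')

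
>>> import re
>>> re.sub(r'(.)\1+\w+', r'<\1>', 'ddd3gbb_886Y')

The backreference `\1` re-matches whatever the first group consumed, character for character.
Matches: at [0:12] → 'ddd3gbb_886Y'.
The replacement refers to a captured group, so each match is rewritten using its own captured text.

'<d>'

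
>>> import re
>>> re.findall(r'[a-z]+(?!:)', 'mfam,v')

['mfam', 'v']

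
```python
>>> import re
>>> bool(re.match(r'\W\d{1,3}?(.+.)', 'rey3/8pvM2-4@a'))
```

False

The pattern matches a non-word character, then 1 to 3 of a digit (lazy); then one or more of any character, then any character (captured).
With `match`, the pattern is implicitly anchored at the beginning.
Here the pattern fails at index 0, so the call returns None, and `bool(None)` is False.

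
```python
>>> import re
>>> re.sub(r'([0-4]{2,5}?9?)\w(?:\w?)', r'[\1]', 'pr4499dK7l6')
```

'pr[449]K7l6'

The pattern matches 2 to 5 of a character in [0-4] (lazy), then optionally a literal '9' (captured); then a word character; then optionally a word character (non-capturing group).
Matches: at [2:7] → '4499d'.
Each match is replaced using the text its own group 1 captured.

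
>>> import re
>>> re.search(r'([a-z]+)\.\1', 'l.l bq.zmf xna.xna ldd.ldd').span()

(0, 3)

After group 1 captures some text, `\1` only succeeds where that same text appears again.
The match spans [0:3] → 'l.l'.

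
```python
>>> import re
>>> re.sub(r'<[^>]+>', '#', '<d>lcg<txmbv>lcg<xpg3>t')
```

'#lcg#lcg#t'

Each match is replaced by '#'.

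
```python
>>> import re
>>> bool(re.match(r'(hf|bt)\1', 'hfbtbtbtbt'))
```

False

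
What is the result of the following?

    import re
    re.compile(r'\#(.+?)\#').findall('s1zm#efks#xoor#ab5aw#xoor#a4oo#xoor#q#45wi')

['efks', 'ab5aw', 'a4oo', 'q']

Lazy quantifiers expand one character at a time until the remainder of the pattern can match.
Because there's exactly one group, `findall` drops the full match and keeps group 1 from each hit.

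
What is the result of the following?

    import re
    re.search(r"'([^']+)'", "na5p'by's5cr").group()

`re.search` scans for the first position where the pattern succeeds.
The match spans [4:8] → "'by'".
Captured: group 1 = 'by'.

"'by'"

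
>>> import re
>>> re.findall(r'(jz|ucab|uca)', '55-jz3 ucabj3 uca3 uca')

['jz', 'ucab', 'uca', 'uca']

The regex engine tests alternatives in the order written; an earlier branch that matches wins even if a later one would match more.
`findall` collects group 1 from each match (4 total).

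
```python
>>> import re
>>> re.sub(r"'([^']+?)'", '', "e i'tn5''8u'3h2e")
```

Each match is replaced by ''.

'e i3h2e'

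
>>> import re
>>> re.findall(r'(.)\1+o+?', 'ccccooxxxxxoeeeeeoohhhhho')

['c', 'x', 'e', 'h']

`\1` is not a pattern — it's the concrete string captured by group 1, re-applied verbatim.
Walking the string: at [0:5] match 'cccco', group 1 = 'c'; at [6:12] match 'xxxxxo', group 1 = 'x'; at [12:18] match 'eeeeeo', group 1 = 'e'; at [19:25] match 'hhhhho', group 1 = 'h'.
Because there's exactly one group, `findall` drops the full match and keeps group 1 from each hit.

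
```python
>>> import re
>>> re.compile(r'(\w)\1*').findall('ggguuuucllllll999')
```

['g', 'u', 'c', 'l', '9']

`\1` is not a pattern — it's the concrete string captured by group 1, re-applied verbatim.
Scanning left to right: at [0:3] match 'ggg', group 1 = 'g'; at [3:7] match 'uuuu', group 1 = 'u'; at [7:8] match 'c', group 1 = 'c'; at [8:14] match 'llllll', group 1 = 'l'; at [14:17] match '999', group 1 = '9'.
With a single group, `findall` returns only what that group captured — 5 items.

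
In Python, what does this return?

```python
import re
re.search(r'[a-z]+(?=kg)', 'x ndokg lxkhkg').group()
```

'ndo'

The positive lookaround only admits positions where the adjacent text matches; those characters stay outside the span.
The match spans [2:5] → 'ndo'.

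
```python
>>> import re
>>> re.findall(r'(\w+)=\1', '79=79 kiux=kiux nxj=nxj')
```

['79', 'kiux', 'nxj']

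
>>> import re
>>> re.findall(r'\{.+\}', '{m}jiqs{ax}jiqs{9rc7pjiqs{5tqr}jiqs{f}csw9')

['{m}jiqs{ax}jiqs{9rc7pjiqs{5tqr}jiqs{f}']

Walking the string: at [0:38] → '{m}jiqs{ax}jiqs{9rc7pjiqs{5tqr}jiqs{f}'.
Since nothing is captured, `findall` lists the 1 matched substring directly.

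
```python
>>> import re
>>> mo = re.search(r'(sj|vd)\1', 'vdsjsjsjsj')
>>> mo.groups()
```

('sj',)

After group 1 captures some text, `\1` only succeeds where that same text appears again.
`search` walks the string left to right and returns the first match it finds.
The match spans [2:6] → 'sjsj'.
Captured: group 1 = 'sj'.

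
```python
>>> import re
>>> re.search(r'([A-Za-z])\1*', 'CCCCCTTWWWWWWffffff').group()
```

'CCCCC'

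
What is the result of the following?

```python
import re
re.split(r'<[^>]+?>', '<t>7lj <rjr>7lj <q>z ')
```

['', '7lj ', '7lj ', 'z ']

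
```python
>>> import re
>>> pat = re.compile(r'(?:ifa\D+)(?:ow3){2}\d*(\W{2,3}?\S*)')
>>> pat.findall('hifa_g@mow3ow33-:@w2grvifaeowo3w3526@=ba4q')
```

The pattern matches the literal 'ifa', then one or more of a non-digit (non-capturing group); then the literal 'ow3' repeated 2 times, then zero or more of a digit; then 2 to 3 of a non-word character (lazy), then zero or more of a non-whitespace character (captured).
With a single group, `findall` returns only what that group captured — 1 item.

['-:@w2grvifaeowo3w3526@=ba4q']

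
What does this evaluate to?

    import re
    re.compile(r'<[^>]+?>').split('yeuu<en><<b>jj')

Matches to split on: at [4:8] → '<en>'; at [8:12] → '<<b>'.
The string is cut at each match, leaving 3 pieces.

['yeuu', '', 'jj']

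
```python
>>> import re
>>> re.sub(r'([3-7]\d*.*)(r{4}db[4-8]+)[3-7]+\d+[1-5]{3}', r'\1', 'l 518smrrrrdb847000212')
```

'l 518sm'

This matches a character in [3-7], then zero or more of a digit, then zero or more of any character (captured); then exactly 4 of a literal 'r', then the literal 'db', then one or more of a character in [4-8] (captured); then one or more of a character in [3-7], then one or more of a digit, then exactly 3 of a character in [1-5].
Matches: at [2:22] → '518smrrrrdb847000212'.
Each match is replaced using the text its own group 1 captured.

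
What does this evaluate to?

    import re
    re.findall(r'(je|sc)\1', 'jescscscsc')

`\1` has to match the exact text group 1 already captured.
Matches: at [2:6] match 'scsc', group 1 = 'sc'; at [6:10] match 'scsc', group 1 = 'sc'.
Because there's exactly one group, `findall` drops the full match and keeps group 1 from each hit.

['sc', 'sc']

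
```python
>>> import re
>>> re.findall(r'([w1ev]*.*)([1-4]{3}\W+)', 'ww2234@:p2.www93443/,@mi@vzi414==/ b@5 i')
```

2 groups means the one result is a tuple of 2 captured strings — 1 here.

[('ww2234@:p2.www93443/,@mi@vzi', '414==/ ')]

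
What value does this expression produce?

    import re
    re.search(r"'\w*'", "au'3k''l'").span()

(2, 6)

Unlike `match`, `search` isn't anchored — it looks for the pattern anywhere in the string.
The match spans [2:6] → "'3k'".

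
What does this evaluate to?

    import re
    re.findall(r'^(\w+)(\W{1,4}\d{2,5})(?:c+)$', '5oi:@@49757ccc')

[('5oi', ':@@49757')]

This matches anchored at the start of the string; then one or more of a word character (captured); then 1 to 4 of a non-word character, then 2 to 5 of a digit (captured); then one or more of a literal 'c' (non-capturing group); then anchored at the end.
Matches: at [0:14] match '5oi:@@49757ccc', groups = ('5oi', ':@@49757').
Multiple groups make `findall` return tuples — one 2-tuple for the one match.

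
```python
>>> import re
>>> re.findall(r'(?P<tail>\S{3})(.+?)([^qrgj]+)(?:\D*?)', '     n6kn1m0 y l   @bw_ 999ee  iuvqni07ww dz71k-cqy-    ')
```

[('n6k', 'n', '1m0 y l   @bw_ 999ee  iuv'), ('qni', '0', '7ww dz71k-c'), ('qy-', ' ', '   ')]

Pattern: exactly 3 of a non-whitespace character (captured as 'tail'); then one or more of any character (lazy) (captured); then one or more of any character except [qrgj] (captured); then zero or more of a non-digit (lazy) (non-capturing group).
The `?` after the quantifier makes it lazy — it takes as little as possible before letting the rest of the pattern try.
Matches: at [5:34] match 'n6kn1m0 y l   @bw_ 999ee  iuv', groups = ('n6k', 'n', '1m0 y l   @bw_ 999ee  iuv'); at [34:49] match 'qni07ww dz71k-c', groups = ('qni', '0', '7ww dz71k-c'); at [49:56] match 'qy-    ', groups = ('qy-', ' ', '   ').
`findall` packs the 3 group values into a tuple for every match.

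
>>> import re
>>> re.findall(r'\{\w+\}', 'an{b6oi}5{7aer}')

['{b6oi}', '{7aer}']

With no groups in the pattern, `findall` gives back each whole match — 2 here.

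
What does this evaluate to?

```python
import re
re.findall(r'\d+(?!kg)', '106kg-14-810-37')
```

A negative assertion filters positions out without eating any characters.
Since nothing is captured, `findall` lists the 4 matched substrings directly.

['10', '14', '810', '37']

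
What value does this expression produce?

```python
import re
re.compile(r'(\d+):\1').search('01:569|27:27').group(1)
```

The match spans [7:12] → '27:27'.
Captured: group 1 = '27'.

'27'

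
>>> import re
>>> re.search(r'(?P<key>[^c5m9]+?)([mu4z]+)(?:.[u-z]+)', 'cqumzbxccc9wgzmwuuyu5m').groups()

The pattern matches one or more of any character except [c5m9] (lazy) (captured as 'key'); then one or more of one of [mu4z] (captured); then any character, then one or more of a character in [u-z] (non-capturing group).
`search` walks the string left to right and returns the first match it finds.
The match spans [1:7] → 'qumzbx'.
Captured: group 1 = 'q', group 2 = 'umz'.

('q', 'umz')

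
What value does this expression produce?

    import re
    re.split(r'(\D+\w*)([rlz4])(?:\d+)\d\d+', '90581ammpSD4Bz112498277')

['90581', 'ammpSD4Bz112', '4', '']

Pattern: one or more of a non-digit, then zero or more of a word character (captured); then one of [rlz4] (captured); then one or more of a digit (non-capturing group); then a digit, then one or more of a digit.
Matches to split on: at [5:23] → 'ammpSD4Bz112498277'.
`re.split` interleaves the captured-group text with the surrounding fragments.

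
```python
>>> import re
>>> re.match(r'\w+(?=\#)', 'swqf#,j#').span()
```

(0, 4)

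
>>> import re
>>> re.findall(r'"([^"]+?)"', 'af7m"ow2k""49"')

Walking the string: at [4:10] match '"ow2k"', group 1 = 'ow2k'; at [10:14] match '"49"', group 1 = '49'.
One capturing group, so `findall` returns just the captured substring from each match — 2 in all.

['ow2k', '49']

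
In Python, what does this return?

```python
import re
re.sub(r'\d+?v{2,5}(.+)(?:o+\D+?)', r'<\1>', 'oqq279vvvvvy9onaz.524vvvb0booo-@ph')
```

Pattern: one or more of a digit (lazy), then 2 to 5 of the literal 'v'; then one or more of any character (captured); then one or more of the literal 'o', then one or more of a non-digit (lazy) (non-capturing group).
A non-greedy quantifier consumes as few characters as it can — just enough that the remainder of the pattern still matches from where it stops; whatever follows it matches normally.
Matches: at [3:31] → '279vvvvvy9onaz.524vvvb0booo-'.
`\1` in the replacement pulls in group 1's text for each match.

'oqq<y9onaz.524vvvb0boo>@ph'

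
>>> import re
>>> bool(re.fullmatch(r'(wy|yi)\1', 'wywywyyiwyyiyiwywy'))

False

`\1` is not a pattern — it's the concrete string captured by group 1, re-applied verbatim.
For `fullmatch`, every character of the input must be accounted for by the pattern.
Here the string isn't matched end-to-end, so the call returns None, and `bool(None)` is False.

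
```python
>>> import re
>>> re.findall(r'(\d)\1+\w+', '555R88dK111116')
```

The backreference `\1` re-matches whatever the first group consumed, character for character.
Walking the string: at [0:14] match '555R88dK111116', group 1 = '5'.
One capturing group, so `findall` returns just the captured substring from the one match — 1 in all.

['5']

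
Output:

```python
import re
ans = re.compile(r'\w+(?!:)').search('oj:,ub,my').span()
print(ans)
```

A negative assertion filters positions out without eating any characters.
`re.search` scans for the first position where the pattern succeeds.
The match spans [0:1] → 'o'.

(0, 1)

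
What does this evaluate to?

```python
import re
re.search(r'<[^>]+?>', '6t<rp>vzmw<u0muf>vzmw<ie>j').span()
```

The match spans [2:6] → '<rp>'.

(2, 6)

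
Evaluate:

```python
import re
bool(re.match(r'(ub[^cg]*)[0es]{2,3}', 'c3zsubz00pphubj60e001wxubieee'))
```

False

This matches the literal 'ub', then zero or more of any character except [cg] (captured); then 2 to 3 of one of [0es].
`re.match` won't scan ahead — the pattern has to work from the very first character.
Here the pattern fails at index 0, so the call returns None, and `bool(None)` is False.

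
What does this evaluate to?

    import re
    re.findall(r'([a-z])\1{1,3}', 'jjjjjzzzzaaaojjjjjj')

['j', 'z', 'a', 'j', 'j']

`\1` is not a pattern — it's the concrete string captured by group 1, re-applied verbatim.
Matches: at [0:4] match 'jjjj', group 1 = 'j'; at [5:9] match 'zzzz', group 1 = 'z'; at [9:12] match 'aaa', group 1 = 'a'; at [13:17] match 'jjjj', group 1 = 'j'; at [17:19] match 'jj', group 1 = 'j'.
With a single group, `findall` returns only what that group captured — 5 items.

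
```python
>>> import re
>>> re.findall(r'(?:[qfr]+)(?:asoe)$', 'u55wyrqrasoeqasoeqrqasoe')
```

['qrqasoe']

This matches one or more of one of [qfr] (non-capturing group); then the literal 'aso', then a literal 'e' (non-capturing group); then anchored at the end.
Scanning left to right: at [17:24] → 'qrqasoe'.
With no groups in the pattern, `findall` gives back each whole match — 1 here.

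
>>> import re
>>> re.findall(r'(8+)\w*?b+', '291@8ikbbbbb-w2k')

['8']

Pattern: one or more of a literal '8' (captured); then zero or more of a word character (lazy), then one or more of the literal 'b'.
With a single group, `findall` returns only what that group captured — 1 item.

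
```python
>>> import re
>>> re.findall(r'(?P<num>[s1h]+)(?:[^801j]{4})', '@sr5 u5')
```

`findall` collects group 1 from the one match (1 total).

['s']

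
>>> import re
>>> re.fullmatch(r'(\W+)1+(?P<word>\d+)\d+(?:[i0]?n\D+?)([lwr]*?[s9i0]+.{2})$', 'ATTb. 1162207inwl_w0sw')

None

Pattern: one or more of a non-word character (captured); then one or more of a literal '1'; then one or more of a digit (captured as 'word'); then one or more of a digit; then optionally one of [i0], then a literal 'n', then one or more of a non-digit (lazy) (non-capturing group); then zero or more of one of [lwr] (lazy), then one or more of one of [s9i0], then exactly 2 of any character (captured); then anchored at the end.
`fullmatch` succeeds only if the pattern covers the string from start to end.
Here the string isn't matched end-to-end, so the call returns None.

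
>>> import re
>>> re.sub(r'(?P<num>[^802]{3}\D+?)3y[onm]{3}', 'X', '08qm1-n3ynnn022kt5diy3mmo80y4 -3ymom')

This matches exactly 3 of any character except [802], then one or more of a non-digit (lazy) (captured as 'num'); then the literal '3y', then exactly 3 of one of [onm].
Matches: at [2:12] → 'qm1-n3ynnn'; at [27:36] → 'y4 -3ymom'.
`sub` substitutes 'X' at each match site.

'08X022kt5diy3mmo80X'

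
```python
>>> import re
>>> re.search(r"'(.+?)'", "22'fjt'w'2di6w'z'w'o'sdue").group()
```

"'fjt'"

A `+?`/`*?`/`{m,n}?` starts at its minimum and grows only as far as needed for what follows to match.
`re.search` scans for the first position where the pattern succeeds.
The match spans [2:7] → "'fjt'".
Captured: group 1 = 'fjt'.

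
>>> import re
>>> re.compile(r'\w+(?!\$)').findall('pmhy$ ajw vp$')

['pmh', 'ajw', 'v']

The negative lookahead/lookbehind blocks any match where the forbidden context is present.
Scanning left to right: at [0:3] → 'pmh'; at [6:9] → 'ajw'; at [10:11] → 'v'.
`findall` yields the raw match text (3 of them) because the pattern has no groups.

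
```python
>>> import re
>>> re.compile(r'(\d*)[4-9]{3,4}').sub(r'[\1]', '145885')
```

'[145]'

The replacement refers to a captured group, so each match is rewritten using its own captured text.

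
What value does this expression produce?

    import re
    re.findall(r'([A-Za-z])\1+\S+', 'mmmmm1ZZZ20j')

['m']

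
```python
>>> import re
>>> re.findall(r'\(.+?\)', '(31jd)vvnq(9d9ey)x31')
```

Matches: at [0:6] → '(31jd)'; at [10:17] → '(9d9ey)'.
No capturing groups, so `findall` returns the 2 full match strings.

['(31jd)', '(9d9ey)']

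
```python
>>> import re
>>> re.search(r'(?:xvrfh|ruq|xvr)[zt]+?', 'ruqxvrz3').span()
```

`search` walks the string left to right and returns the first match it finds.
The match spans [3:7] → 'xvrz'.

(3, 7)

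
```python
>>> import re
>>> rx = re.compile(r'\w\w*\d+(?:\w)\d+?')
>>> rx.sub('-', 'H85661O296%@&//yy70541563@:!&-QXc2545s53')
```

'-%@&//-@:!&--3'

Pattern: a word character, then zero or more of a word character, then one or more of a digit; then a word character (non-capturing group); then one or more of a digit (lazy).
Because the quantifier is non-greedy, it stops expanding at the earliest point where the rest of the pattern can succeed.
Matches: at [0:10] → 'H85661O296'; at [15:25] → 'yy70541563'; at [30:39] → 'QXc2545s5'.
`sub` substitutes '-' at each match site.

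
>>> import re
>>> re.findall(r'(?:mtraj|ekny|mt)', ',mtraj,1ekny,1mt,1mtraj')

Alternation isn't longest-match — the leftmost alternative that fits at this position is chosen.
Walking the string: at [1:6] → 'mtraj'; at [8:12] → 'ekny'; at [14:16] → 'mt'; at [18:23] → 'mtraj'.
With no groups in the pattern, `findall` gives back each whole match — 4 here.

['mtraj', 'ekny', 'mt', 'mtraj']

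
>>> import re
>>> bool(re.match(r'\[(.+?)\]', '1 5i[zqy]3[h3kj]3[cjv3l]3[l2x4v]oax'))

False

`re.match` only tries the pattern at the start of the string.
Here position 0 doesn't satisfy it, so the call returns None, and `bool(None)` is False.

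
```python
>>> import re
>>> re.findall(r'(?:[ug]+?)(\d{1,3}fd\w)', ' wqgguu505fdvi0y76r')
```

With a single group, `findall` returns only what that group captured — 1 item.

['505fdv']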